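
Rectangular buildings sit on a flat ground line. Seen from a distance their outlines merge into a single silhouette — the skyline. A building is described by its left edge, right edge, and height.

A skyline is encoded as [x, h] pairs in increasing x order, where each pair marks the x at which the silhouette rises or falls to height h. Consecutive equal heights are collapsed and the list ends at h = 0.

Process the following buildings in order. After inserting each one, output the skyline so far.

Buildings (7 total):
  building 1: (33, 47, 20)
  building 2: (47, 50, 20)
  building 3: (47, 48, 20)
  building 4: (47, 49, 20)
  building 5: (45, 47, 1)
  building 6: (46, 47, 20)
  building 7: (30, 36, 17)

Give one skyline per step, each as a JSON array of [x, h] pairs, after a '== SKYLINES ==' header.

== SKYLINES ==
[[33,20],[47,0]]
[[33,20],[50,0]]
[[33,20],[50,0]]
[[33,20],[50,0]]
[[33,20],[50,0]]
[[33,20],[50,0]]
[[30,17],[33,20],[50,0]]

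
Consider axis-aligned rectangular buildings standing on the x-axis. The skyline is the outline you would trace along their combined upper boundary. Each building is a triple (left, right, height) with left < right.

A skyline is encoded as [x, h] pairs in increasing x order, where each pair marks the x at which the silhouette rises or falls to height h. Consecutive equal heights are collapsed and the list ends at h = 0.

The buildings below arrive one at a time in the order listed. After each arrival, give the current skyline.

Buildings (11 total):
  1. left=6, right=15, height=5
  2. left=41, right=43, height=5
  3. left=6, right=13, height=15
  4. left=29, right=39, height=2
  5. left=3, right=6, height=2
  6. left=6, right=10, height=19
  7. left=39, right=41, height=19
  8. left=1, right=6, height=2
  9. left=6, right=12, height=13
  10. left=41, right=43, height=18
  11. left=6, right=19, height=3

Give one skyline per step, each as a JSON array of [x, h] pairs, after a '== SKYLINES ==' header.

== SKYLINES ==
[[6,5],[15,0]]
[[6,5],[15,0],[41,5],[43,0]]
[[6,15],[13,5],[15,0],[41,5],[43,0]]
[[6,15],[13,5],[15,0],[29,2],[39,0],[41,5],[43,0]]
[[3,2],[6,15],[13,5],[15,0],[29,2],[39,0],[41,5],[43,0]]
[[3,2],[6,19],[10,15],[13,5],[15,0],[29,2],[39,0],[41,5],[43,0]]
[[3,2],[6,19],[10,15],[13,5],[15,0],[29,2],[39,19],[41,5],[43,0]]
[[1,2],[6,19],[10,15],[13,5],[15,0],[29,2],[39,19],[41,5],[43,0]]
[[1,2],[6,19],[10,15],[13,5],[15,0],[29,2],[39,19],[41,5],[43,0]]
[[1,2],[6,19],[10,15],[13,5],[15,0],[29,2],[39,19],[41,18],[43,0]]
[[1,2],[6,19],[10,15],[13,5],[15,3],[19,0],[29,2],[39,19],[41,18],[43,0]]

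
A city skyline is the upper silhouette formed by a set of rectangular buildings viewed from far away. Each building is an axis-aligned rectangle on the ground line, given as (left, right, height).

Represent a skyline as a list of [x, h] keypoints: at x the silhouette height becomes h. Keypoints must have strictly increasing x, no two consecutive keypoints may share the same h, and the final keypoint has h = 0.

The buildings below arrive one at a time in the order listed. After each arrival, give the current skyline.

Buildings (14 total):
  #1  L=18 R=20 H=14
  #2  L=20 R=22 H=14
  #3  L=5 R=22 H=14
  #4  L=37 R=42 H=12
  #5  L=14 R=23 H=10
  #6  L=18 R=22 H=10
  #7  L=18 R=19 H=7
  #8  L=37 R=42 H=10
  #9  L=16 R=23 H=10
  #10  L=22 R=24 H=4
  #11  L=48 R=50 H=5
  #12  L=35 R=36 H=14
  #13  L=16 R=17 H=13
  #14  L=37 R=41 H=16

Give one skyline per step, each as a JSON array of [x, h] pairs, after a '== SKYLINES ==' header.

== SKYLINES ==
[[18,14],[20,0]]
[[18,14],[22,0]]
[[5,14],[22,0]]
[[5,14],[22,0],[37,12],[42,0]]
[[5,14],[22,10],[23,0],[37,12],[42,0]]
[[5,14],[22,10],[23,0],[37,12],[42,0]]
[[5,14],[22,10],[23,0],[37,12],[42,0]]
[[5,14],[22,10],[23,0],[37,12],[42,0]]
[[5,14],[22,10],[23,0],[37,12],[42,0]]
[[5,14],[22,10],[23,4],[24,0],[37,12],[42,0]]
[[5,14],[22,10],[23,4],[24,0],[37,12],[42,0],[48,5],[50,0]]
[[5,14],[22,10],[23,4],[24,0],[35,14],[36,0],[37,12],[42,0],[48,5],[50,0]]
[[5,14],[22,10],[23,4],[24,0],[35,14],[36,0],[37,12],[42,0],[48,5],[50,0]]
[[5,14],[22,10],[23,4],[24,0],[35,14],[36,0],[37,16],[41,12],[42,0],[48,5],[50,0]]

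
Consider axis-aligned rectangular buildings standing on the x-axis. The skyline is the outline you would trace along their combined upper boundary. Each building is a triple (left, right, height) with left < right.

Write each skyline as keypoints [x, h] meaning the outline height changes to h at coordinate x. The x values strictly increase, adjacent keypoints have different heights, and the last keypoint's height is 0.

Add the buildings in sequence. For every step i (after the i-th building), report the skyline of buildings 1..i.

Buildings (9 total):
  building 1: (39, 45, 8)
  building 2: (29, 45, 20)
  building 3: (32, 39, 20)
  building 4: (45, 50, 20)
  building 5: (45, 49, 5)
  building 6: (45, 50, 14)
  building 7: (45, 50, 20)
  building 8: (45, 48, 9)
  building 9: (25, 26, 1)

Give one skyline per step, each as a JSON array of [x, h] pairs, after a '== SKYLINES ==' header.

== SKYLINES ==
[[39,8],[45,0]]
[[29,20],[45,0]]
[[29,20],[45,0]]
[[29,20],[50,0]]
[[29,20],[50,0]]
[[29,20],[50,0]]
[[29,20],[50,0]]
[[29,20],[50,0]]
[[25,1],[26,0],[29,20],[50,0]]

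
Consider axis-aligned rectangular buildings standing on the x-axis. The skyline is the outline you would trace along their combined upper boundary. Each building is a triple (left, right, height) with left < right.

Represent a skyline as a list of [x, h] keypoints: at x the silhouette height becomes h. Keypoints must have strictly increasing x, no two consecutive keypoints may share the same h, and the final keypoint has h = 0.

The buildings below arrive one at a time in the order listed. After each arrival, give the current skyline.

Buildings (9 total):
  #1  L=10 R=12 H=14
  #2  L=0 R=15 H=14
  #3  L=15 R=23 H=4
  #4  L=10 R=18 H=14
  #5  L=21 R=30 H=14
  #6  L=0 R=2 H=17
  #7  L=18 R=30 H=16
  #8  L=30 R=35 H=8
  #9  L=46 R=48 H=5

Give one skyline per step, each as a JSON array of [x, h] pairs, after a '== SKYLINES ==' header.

== SKYLINES ==
[[10,14],[12,0]]
[[0,14],[15,0]]
[[0,14],[15,4],[23,0]]
[[0,14],[18,4],[23,0]]
[[0,14],[18,4],[21,14],[30,0]]
[[0,17],[2,14],[18,4],[21,14],[30,0]]
[[0,17],[2,14],[18,16],[30,0]]
[[0,17],[2,14],[18,16],[30,8],[35,0]]
[[0,17],[2,14],[18,16],[30,8],[35,0],[46,5],[48,0]]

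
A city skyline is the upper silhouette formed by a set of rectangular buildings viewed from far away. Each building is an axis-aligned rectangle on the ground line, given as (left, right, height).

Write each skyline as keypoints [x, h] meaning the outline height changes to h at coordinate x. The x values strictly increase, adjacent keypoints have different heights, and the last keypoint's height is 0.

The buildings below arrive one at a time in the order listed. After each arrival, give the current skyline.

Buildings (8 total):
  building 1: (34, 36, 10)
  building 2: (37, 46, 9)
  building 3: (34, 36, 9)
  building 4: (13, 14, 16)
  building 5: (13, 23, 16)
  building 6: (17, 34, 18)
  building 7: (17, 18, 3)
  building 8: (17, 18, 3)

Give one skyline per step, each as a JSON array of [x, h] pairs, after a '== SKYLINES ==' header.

== SKYLINES ==
[[34,10],[36,0]]
[[34,10],[36,0],[37,9],[46,0]]
[[34,10],[36,0],[37,9],[46,0]]
[[13,16],[14,0],[34,10],[36,0],[37,9],[46,0]]
[[13,16],[23,0],[34,10],[36,0],[37,9],[46,0]]
[[13,16],[17,18],[34,10],[36,0],[37,9],[46,0]]
[[13,16],[17,18],[34,10],[36,0],[37,9],[46,0]]
[[13,16],[17,18],[34,10],[36,0],[37,9],[46,0]]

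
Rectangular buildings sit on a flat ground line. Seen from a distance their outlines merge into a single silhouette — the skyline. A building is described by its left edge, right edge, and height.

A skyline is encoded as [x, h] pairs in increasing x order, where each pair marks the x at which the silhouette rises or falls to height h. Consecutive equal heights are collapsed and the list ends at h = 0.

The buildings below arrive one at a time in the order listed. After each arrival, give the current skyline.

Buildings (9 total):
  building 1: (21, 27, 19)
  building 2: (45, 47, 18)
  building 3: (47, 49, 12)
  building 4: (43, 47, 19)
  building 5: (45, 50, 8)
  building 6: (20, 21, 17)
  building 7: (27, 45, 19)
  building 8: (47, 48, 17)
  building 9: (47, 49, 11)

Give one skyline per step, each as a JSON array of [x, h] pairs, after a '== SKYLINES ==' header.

== SKYLINES ==
[[21,19],[27,0]]
[[21,19],[27,0],[45,18],[47,0]]
[[21,19],[27,0],[45,18],[47,12],[49,0]]
[[21,19],[27,0],[43,19],[47,12],[49,0]]
[[21,19],[27,0],[43,19],[47,12],[49,8],[50,0]]
[[20,17],[21,19],[27,0],[43,19],[47,12],[49,8],[50,0]]
[[20,17],[21,19],[47,12],[49,8],[50,0]]
[[20,17],[21,19],[47,17],[48,12],[49,8],[50,0]]
[[20,17],[21,19],[47,17],[48,12],[49,8],[50,0]]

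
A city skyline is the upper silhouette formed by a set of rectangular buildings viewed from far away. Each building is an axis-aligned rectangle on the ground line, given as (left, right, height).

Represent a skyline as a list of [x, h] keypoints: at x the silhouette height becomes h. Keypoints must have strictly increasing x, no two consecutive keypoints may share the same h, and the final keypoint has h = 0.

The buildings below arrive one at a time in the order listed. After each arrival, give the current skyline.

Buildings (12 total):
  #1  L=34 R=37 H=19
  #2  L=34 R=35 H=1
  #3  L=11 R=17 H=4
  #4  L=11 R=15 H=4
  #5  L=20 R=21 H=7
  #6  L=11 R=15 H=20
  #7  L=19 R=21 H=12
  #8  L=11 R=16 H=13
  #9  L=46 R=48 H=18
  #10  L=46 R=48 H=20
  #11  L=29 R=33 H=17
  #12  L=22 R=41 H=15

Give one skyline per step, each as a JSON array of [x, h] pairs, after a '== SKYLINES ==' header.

== SKYLINES ==
[[34,19],[37,0]]
[[34,19],[37,0]]
[[11,4],[17,0],[34,19],[37,0]]
[[11,4],[17,0],[34,19],[37,0]]
[[11,4],[17,0],[20,7],[21,0],[34,19],[37,0]]
[[11,20],[15,4],[17,0],[20,7],[21,0],[34,19],[37,0]]
[[11,20],[15,4],[17,0],[19,12],[21,0],[34,19],[37,0]]
[[11,20],[15,13],[16,4],[17,0],[19,12],[21,0],[34,19],[37,0]]
[[11,20],[15,13],[16,4],[17,0],[19,12],[21,0],[34,19],[37,0],[46,18],[48,0]]
[[11,20],[15,13],[16,4],[17,0],[19,12],[21,0],[34,19],[37,0],[46,20],[48,0]]
[[11,20],[15,13],[16,4],[17,0],[19,12],[21,0],[29,17],[33,0],[34,19],[37,0],[46,20],[48,0]]
[[11,20],[15,13],[16,4],[17,0],[19,12],[21,0],[22,15],[29,17],[33,15],[34,19],[37,15],[41,0],[46,20],[48,0]]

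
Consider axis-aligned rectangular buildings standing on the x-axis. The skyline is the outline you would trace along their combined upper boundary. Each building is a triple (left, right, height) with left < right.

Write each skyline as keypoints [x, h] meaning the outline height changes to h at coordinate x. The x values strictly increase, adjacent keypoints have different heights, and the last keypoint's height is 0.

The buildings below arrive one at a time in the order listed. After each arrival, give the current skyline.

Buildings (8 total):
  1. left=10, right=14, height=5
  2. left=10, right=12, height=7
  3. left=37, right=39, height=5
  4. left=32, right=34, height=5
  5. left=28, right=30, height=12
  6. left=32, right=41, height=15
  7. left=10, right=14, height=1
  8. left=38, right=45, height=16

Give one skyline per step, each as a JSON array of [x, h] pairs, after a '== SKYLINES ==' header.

== SKYLINES ==
[[10,5],[14,0]]
[[10,7],[12,5],[14,0]]
[[10,7],[12,5],[14,0],[37,5],[39,0]]
[[10,7],[12,5],[14,0],[32,5],[34,0],[37,5],[39,0]]
[[10,7],[12,5],[14,0],[28,12],[30,0],[32,5],[34,0],[37,5],[39,0]]
[[10,7],[12,5],[14,0],[28,12],[30,0],[32,15],[41,0]]
[[10,7],[12,5],[14,0],[28,12],[30,0],[32,15],[41,0]]
[[10,7],[12,5],[14,0],[28,12],[30,0],[32,15],[38,16],[45,0]]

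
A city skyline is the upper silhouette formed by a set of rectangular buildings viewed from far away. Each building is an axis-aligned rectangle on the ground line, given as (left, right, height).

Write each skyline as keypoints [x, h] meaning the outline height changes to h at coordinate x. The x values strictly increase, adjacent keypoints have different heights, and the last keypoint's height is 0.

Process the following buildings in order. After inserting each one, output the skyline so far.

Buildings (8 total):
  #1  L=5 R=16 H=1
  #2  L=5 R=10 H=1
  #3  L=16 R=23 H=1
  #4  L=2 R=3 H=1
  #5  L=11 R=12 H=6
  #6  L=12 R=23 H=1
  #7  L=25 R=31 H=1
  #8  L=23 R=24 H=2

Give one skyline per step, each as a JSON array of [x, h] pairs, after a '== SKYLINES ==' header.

== SKYLINES ==
[[5,1],[16,0]]
[[5,1],[16,0]]
[[5,1],[23,0]]
[[2,1],[3,0],[5,1],[23,0]]
[[2,1],[3,0],[5,1],[11,6],[12,1],[23,0]]
[[2,1],[3,0],[5,1],[11,6],[12,1],[23,0]]
[[2,1],[3,0],[5,1],[11,6],[12,1],[23,0],[25,1],[31,0]]
[[2,1],[3,0],[5,1],[11,6],[12,1],[23,2],[24,0],[25,1],[31,0]]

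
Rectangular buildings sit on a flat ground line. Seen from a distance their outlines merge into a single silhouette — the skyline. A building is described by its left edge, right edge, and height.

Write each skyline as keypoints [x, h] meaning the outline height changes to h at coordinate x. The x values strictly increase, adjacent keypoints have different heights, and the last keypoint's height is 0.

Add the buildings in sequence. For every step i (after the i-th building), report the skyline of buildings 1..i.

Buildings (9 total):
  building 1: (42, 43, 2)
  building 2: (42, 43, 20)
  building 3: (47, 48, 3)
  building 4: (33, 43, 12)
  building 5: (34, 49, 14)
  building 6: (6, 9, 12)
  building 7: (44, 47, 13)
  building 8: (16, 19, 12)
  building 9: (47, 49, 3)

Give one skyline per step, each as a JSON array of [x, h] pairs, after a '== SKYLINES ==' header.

== SKYLINES ==
[[42,2],[43,0]]
[[42,20],[43,0]]
[[42,20],[43,0],[47,3],[48,0]]
[[33,12],[42,20],[43,0],[47,3],[48,0]]
[[33,12],[34,14],[42,20],[43,14],[49,0]]
[[6,12],[9,0],[33,12],[34,14],[42,20],[43,14],[49,0]]
[[6,12],[9,0],[33,12],[34,14],[42,20],[43,14],[49,0]]
[[6,12],[9,0],[16,12],[19,0],[33,12],[34,14],[42,20],[43,14],[49,0]]
[[6,12],[9,0],[16,12],[19,0],[33,12],[34,14],[42,20],[43,14],[49,0]]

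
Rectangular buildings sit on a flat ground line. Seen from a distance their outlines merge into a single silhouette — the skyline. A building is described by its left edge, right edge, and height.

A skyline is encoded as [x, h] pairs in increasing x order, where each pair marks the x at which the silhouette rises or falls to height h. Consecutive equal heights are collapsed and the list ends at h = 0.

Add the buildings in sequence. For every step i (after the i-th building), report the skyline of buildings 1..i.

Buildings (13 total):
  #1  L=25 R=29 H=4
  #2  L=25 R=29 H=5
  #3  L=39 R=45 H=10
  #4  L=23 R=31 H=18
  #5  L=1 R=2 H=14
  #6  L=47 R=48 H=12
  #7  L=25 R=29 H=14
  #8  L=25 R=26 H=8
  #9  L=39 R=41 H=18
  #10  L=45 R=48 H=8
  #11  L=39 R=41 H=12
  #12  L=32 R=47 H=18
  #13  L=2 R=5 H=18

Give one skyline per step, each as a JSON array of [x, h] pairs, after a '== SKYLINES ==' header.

== SKYLINES ==
[[25,4],[29,0]]
[[25,5],[29,0]]
[[25,5],[29,0],[39,10],[45,0]]
[[23,18],[31,0],[39,10],[45,0]]
[[1,14],[2,0],[23,18],[31,0],[39,10],[45,0]]
[[1,14],[2,0],[23,18],[31,0],[39,10],[45,0],[47,12],[48,0]]
[[1,14],[2,0],[23,18],[31,0],[39,10],[45,0],[47,12],[48,0]]
[[1,14],[2,0],[23,18],[31,0],[39,10],[45,0],[47,12],[48,0]]
[[1,14],[2,0],[23,18],[31,0],[39,18],[41,10],[45,0],[47,12],[48,0]]
[[1,14],[2,0],[23,18],[31,0],[39,18],[41,10],[45,8],[47,12],[48,0]]
[[1,14],[2,0],[23,18],[31,0],[39,18],[41,10],[45,8],[47,12],[48,0]]
[[1,14],[2,0],[23,18],[31,0],[32,18],[47,12],[48,0]]
[[1,14],[2,18],[5,0],[23,18],[31,0],[32,18],[47,12],[48,0]]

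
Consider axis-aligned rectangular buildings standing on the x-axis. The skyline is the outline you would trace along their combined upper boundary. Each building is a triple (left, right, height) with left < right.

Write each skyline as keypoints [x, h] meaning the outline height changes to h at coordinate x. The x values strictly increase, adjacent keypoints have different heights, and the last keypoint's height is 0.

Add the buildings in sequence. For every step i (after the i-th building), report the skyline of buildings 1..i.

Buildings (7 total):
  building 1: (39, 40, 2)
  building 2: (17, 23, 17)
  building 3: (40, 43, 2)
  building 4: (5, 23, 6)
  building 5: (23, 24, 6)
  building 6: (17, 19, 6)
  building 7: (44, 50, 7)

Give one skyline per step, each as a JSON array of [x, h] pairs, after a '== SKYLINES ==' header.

== SKYLINES ==
[[39,2],[40,0]]
[[17,17],[23,0],[39,2],[40,0]]
[[17,17],[23,0],[39,2],[43,0]]
[[5,6],[17,17],[23,0],[39,2],[43,0]]
[[5,6],[17,17],[23,6],[24,0],[39,2],[43,0]]
[[5,6],[17,17],[23,6],[24,0],[39,2],[43,0]]
[[5,6],[17,17],[23,6],[24,0],[39,2],[43,0],[44,7],[50,0]]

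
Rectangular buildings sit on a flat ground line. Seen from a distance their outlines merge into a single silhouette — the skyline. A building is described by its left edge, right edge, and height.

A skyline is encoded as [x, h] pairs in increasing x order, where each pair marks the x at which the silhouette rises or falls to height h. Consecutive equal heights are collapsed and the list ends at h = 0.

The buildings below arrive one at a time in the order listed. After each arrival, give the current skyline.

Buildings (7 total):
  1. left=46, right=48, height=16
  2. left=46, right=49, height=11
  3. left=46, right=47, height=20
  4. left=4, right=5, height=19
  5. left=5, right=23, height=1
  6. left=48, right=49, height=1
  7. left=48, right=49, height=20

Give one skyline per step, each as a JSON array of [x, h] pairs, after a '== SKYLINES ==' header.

== SKYLINES ==
[[46,16],[48,0]]
[[46,16],[48,11],[49,0]]
[[46,20],[47,16],[48,11],[49,0]]
[[4,19],[5,0],[46,20],[47,16],[48,11],[49,0]]
[[4,19],[5,1],[23,0],[46,20],[47,16],[48,11],[49,0]]
[[4,19],[5,1],[23,0],[46,20],[47,16],[48,11],[49,0]]
[[4,19],[5,1],[23,0],[46,20],[47,16],[48,20],[49,0]]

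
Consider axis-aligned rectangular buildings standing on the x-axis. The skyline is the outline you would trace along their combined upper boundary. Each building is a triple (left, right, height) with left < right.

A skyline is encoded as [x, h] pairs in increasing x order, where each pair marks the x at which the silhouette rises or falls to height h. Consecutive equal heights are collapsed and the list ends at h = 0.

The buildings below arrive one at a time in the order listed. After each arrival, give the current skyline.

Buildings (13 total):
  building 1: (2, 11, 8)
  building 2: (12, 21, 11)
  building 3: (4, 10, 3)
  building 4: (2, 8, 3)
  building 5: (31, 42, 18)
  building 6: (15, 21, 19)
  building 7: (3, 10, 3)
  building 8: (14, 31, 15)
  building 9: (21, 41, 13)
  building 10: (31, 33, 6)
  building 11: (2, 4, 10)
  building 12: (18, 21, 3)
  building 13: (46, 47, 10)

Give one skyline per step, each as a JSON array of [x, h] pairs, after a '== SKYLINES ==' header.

== SKYLINES ==
[[2,8],[11,0]]
[[2,8],[11,0],[12,11],[21,0]]
[[2,8],[11,0],[12,11],[21,0]]
[[2,8],[11,0],[12,11],[21,0]]
[[2,8],[11,0],[12,11],[21,0],[31,18],[42,0]]
[[2,8],[11,0],[12,11],[15,19],[21,0],[31,18],[42,0]]
[[2,8],[11,0],[12,11],[15,19],[21,0],[31,18],[42,0]]
[[2,8],[11,0],[12,11],[14,15],[15,19],[21,15],[31,18],[42,0]]
[[2,8],[11,0],[12,11],[14,15],[15,19],[21,15],[31,18],[42,0]]
[[2,8],[11,0],[12,11],[14,15],[15,19],[21,15],[31,18],[42,0]]
[[2,10],[4,8],[11,0],[12,11],[14,15],[15,19],[21,15],[31,18],[42,0]]
[[2,10],[4,8],[11,0],[12,11],[14,15],[15,19],[21,15],[31,18],[42,0]]
[[2,10],[4,8],[11,0],[12,11],[14,15],[15,19],[21,15],[31,18],[42,0],[46,10],[47,0]]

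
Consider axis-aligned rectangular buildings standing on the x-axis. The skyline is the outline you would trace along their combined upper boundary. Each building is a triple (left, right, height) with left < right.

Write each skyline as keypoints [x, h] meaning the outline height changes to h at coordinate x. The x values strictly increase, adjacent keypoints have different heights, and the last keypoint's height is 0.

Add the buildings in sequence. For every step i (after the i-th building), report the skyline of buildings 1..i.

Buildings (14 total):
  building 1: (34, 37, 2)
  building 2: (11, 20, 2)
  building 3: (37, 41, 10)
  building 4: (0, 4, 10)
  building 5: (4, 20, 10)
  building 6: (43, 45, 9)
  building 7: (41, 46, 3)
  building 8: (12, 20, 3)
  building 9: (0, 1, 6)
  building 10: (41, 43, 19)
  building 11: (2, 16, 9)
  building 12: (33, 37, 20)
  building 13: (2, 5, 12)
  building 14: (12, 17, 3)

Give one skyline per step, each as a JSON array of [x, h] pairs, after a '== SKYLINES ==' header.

== SKYLINES ==
[[34,2],[37,0]]
[[11,2],[20,0],[34,2],[37,0]]
[[11,2],[20,0],[34,2],[37,10],[41,0]]
[[0,10],[4,0],[11,2],[20,0],[34,2],[37,10],[41,0]]
[[0,10],[20,0],[34,2],[37,10],[41,0]]
[[0,10],[20,0],[34,2],[37,10],[41,0],[43,9],[45,0]]
[[0,10],[20,0],[34,2],[37,10],[41,3],[43,9],[45,3],[46,0]]
[[0,10],[20,0],[34,2],[37,10],[41,3],[43,9],[45,3],[46,0]]
[[0,10],[20,0],[34,2],[37,10],[41,3],[43,9],[45,3],[46,0]]
[[0,10],[20,0],[34,2],[37,10],[41,19],[43,9],[45,3],[46,0]]
[[0,10],[20,0],[34,2],[37,10],[41,19],[43,9],[45,3],[46,0]]
[[0,10],[20,0],[33,20],[37,10],[41,19],[43,9],[45,3],[46,0]]
[[0,10],[2,12],[5,10],[20,0],[33,20],[37,10],[41,19],[43,9],[45,3],[46,0]]
[[0,10],[2,12],[5,10],[20,0],[33,20],[37,10],[41,19],[43,9],[45,3],[46,0]]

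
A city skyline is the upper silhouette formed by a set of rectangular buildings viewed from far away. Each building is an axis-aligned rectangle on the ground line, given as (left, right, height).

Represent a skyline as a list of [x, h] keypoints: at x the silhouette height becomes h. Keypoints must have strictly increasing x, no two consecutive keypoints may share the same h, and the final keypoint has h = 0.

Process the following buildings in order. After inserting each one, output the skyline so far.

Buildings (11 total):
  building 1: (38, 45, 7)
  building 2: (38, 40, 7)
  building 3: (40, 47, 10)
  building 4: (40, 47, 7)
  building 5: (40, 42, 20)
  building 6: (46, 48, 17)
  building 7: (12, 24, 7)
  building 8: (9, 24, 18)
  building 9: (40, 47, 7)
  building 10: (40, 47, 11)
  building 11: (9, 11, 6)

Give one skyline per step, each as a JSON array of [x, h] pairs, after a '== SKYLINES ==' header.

== SKYLINES ==
[[38,7],[45,0]]
[[38,7],[45,0]]
[[38,7],[40,10],[47,0]]
[[38,7],[40,10],[47,0]]
[[38,7],[40,20],[42,10],[47,0]]
[[38,7],[40,20],[42,10],[46,17],[48,0]]
[[12,7],[24,0],[38,7],[40,20],[42,10],[46,17],[48,0]]
[[9,18],[24,0],[38,7],[40,20],[42,10],[46,17],[48,0]]
[[9,18],[24,0],[38,7],[40,20],[42,10],[46,17],[48,0]]
[[9,18],[24,0],[38,7],[40,20],[42,11],[46,17],[48,0]]
[[9,18],[24,0],[38,7],[40,20],[42,11],[46,17],[48,0]]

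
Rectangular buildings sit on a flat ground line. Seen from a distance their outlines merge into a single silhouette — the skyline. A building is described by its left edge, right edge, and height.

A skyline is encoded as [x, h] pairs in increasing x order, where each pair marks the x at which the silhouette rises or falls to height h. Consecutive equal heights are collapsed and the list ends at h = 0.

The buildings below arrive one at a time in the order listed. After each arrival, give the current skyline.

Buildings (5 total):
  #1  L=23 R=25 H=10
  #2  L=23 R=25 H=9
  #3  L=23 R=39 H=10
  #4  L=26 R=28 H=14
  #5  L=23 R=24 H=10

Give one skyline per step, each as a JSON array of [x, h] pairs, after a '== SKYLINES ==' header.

== SKYLINES ==
[[23,10],[25,0]]
[[23,10],[25,0]]
[[23,10],[39,0]]
[[23,10],[26,14],[28,10],[39,0]]
[[23,10],[26,14],[28,10],[39,0]]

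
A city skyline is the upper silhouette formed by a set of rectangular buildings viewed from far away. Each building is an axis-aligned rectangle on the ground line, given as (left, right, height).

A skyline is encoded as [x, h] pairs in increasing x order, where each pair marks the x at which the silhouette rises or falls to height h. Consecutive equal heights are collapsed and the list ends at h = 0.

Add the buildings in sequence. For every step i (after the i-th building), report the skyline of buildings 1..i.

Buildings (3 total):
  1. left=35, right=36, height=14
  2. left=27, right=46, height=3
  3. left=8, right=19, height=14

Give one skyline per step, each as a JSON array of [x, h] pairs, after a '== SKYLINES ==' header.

== SKYLINES ==
[[35,14],[36,0]]
[[27,3],[35,14],[36,3],[46,0]]
[[8,14],[19,0],[27,3],[35,14],[36,3],[46,0]]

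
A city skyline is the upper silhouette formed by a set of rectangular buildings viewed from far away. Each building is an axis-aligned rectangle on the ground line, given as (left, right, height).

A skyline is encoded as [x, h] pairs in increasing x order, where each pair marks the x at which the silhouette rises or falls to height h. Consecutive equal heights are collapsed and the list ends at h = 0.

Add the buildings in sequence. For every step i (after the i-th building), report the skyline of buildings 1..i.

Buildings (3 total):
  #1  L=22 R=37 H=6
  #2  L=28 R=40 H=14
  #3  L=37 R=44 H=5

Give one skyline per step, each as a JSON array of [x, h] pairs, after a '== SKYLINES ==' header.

== SKYLINES ==
[[22,6],[37,0]]
[[22,6],[28,14],[40,0]]
[[22,6],[28,14],[40,5],[44,0]]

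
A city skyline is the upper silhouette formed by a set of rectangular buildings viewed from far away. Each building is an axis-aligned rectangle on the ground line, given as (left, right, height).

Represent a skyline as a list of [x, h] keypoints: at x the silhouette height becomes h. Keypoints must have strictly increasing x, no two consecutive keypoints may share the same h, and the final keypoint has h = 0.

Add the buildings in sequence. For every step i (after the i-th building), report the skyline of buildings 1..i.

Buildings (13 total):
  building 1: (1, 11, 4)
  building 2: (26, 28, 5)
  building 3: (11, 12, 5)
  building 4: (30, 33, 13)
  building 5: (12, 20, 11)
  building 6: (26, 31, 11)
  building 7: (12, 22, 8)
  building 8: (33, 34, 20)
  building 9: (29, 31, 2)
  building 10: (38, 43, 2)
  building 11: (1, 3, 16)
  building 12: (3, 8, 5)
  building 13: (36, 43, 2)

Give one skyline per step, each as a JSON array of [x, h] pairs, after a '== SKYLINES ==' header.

== SKYLINES ==
[[1,4],[11,0]]
[[1,4],[11,0],[26,5],[28,0]]
[[1,4],[11,5],[12,0],[26,5],[28,0]]
[[1,4],[11,5],[12,0],[26,5],[28,0],[30,13],[33,0]]
[[1,4],[11,5],[12,11],[20,0],[26,5],[28,0],[30,13],[33,0]]
[[1,4],[11,5],[12,11],[20,0],[26,11],[30,13],[33,0]]
[[1,4],[11,5],[12,11],[20,8],[22,0],[26,11],[30,13],[33,0]]
[[1,4],[11,5],[12,11],[20,8],[22,0],[26,11],[30,13],[33,20],[34,0]]
[[1,4],[11,5],[12,11],[20,8],[22,0],[26,11],[30,13],[33,20],[34,0]]
[[1,4],[11,5],[12,11],[20,8],[22,0],[26,11],[30,13],[33,20],[34,0],[38,2],[43,0]]
[[1,16],[3,4],[11,5],[12,11],[20,8],[22,0],[26,11],[30,13],[33,20],[34,0],[38,2],[43,0]]
[[1,16],[3,5],[8,4],[11,5],[12,11],[20,8],[22,0],[26,11],[30,13],[33,20],[34,0],[38,2],[43,0]]
[[1,16],[3,5],[8,4],[11,5],[12,11],[20,8],[22,0],[26,11],[30,13],[33,20],[34,0],[36,2],[43,0]]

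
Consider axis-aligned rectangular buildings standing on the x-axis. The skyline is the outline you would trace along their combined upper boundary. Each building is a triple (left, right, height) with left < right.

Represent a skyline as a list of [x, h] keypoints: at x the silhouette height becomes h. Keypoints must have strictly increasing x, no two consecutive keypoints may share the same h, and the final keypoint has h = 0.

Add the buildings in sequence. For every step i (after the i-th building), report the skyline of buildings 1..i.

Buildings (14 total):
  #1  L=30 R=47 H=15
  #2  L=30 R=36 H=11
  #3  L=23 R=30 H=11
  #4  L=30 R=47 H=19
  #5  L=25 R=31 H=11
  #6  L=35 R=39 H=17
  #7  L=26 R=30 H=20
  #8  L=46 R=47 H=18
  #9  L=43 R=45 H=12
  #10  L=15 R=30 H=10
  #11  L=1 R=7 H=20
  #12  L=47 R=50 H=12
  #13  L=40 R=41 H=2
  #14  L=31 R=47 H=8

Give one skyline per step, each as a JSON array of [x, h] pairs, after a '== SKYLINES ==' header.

== SKYLINES ==
[[30,15],[47,0]]
[[30,15],[47,0]]
[[23,11],[30,15],[47,0]]
[[23,11],[30,19],[47,0]]
[[23,11],[30,19],[47,0]]
[[23,11],[30,19],[47,0]]
[[23,11],[26,20],[30,19],[47,0]]
[[23,11],[26,20],[30,19],[47,0]]
[[23,11],[26,20],[30,19],[47,0]]
[[15,10],[23,11],[26,20],[30,19],[47,0]]
[[1,20],[7,0],[15,10],[23,11],[26,20],[30,19],[47,0]]
[[1,20],[7,0],[15,10],[23,11],[26,20],[30,19],[47,12],[50,0]]
[[1,20],[7,0],[15,10],[23,11],[26,20],[30,19],[47,12],[50,0]]
[[1,20],[7,0],[15,10],[23,11],[26,20],[30,19],[47,12],[50,0]]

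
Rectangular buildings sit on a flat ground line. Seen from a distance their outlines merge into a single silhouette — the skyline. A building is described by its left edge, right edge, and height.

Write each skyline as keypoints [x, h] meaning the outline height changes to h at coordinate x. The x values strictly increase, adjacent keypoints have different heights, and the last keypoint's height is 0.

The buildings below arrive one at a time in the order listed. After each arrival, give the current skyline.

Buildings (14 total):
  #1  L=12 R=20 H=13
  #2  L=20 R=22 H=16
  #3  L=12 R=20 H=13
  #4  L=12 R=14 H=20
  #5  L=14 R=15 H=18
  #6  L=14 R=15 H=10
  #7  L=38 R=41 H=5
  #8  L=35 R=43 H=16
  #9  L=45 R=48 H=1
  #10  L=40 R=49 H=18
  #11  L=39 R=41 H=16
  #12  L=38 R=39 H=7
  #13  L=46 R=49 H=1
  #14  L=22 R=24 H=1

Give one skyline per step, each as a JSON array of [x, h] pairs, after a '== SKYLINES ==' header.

== SKYLINES ==
[[12,13],[20,0]]
[[12,13],[20,16],[22,0]]
[[12,13],[20,16],[22,0]]
[[12,20],[14,13],[20,16],[22,0]]
[[12,20],[14,18],[15,13],[20,16],[22,0]]
[[12,20],[14,18],[15,13],[20,16],[22,0]]
[[12,20],[14,18],[15,13],[20,16],[22,0],[38,5],[41,0]]
[[12,20],[14,18],[15,13],[20,16],[22,0],[35,16],[43,0]]
[[12,20],[14,18],[15,13],[20,16],[22,0],[35,16],[43,0],[45,1],[48,0]]
[[12,20],[14,18],[15,13],[20,16],[22,0],[35,16],[40,18],[49,0]]
[[12,20],[14,18],[15,13],[20,16],[22,0],[35,16],[40,18],[49,0]]
[[12,20],[14,18],[15,13],[20,16],[22,0],[35,16],[40,18],[49,0]]
[[12,20],[14,18],[15,13],[20,16],[22,0],[35,16],[40,18],[49,0]]
[[12,20],[14,18],[15,13],[20,16],[22,1],[24,0],[35,16],[40,18],[49,0]]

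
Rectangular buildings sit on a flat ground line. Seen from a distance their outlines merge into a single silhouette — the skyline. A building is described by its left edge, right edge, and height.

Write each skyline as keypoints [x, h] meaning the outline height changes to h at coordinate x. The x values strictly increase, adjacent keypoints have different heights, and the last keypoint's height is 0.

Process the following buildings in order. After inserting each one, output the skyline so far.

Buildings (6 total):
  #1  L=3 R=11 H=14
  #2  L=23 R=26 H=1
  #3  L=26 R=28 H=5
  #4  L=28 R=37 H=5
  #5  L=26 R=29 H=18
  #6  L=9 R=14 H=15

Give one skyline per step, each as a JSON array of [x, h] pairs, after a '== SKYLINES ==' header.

== SKYLINES ==
[[3,14],[11,0]]
[[3,14],[11,0],[23,1],[26,0]]
[[3,14],[11,0],[23,1],[26,5],[28,0]]
[[3,14],[11,0],[23,1],[26,5],[37,0]]
[[3,14],[11,0],[23,1],[26,18],[29,5],[37,0]]
[[3,14],[9,15],[14,0],[23,1],[26,18],[29,5],[37,0]]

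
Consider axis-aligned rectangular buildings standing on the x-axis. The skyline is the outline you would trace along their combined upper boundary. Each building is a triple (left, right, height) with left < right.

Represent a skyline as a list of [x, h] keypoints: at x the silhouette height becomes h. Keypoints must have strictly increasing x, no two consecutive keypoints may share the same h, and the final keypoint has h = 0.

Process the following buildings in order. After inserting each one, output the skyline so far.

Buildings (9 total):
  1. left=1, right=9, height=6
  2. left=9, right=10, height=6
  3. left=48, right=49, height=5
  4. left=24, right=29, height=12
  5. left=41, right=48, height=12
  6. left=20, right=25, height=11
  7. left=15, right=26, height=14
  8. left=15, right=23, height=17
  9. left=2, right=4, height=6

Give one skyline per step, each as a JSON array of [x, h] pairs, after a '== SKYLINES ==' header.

== SKYLINES ==
[[1,6],[9,0]]
[[1,6],[10,0]]
[[1,6],[10,0],[48,5],[49,0]]
[[1,6],[10,0],[24,12],[29,0],[48,5],[49,0]]
[[1,6],[10,0],[24,12],[29,0],[41,12],[48,5],[49,0]]
[[1,6],[10,0],[20,11],[24,12],[29,0],[41,12],[48,5],[49,0]]
[[1,6],[10,0],[15,14],[26,12],[29,0],[41,12],[48,5],[49,0]]
[[1,6],[10,0],[15,17],[23,14],[26,12],[29,0],[41,12],[48,5],[49,0]]
[[1,6],[10,0],[15,17],[23,14],[26,12],[29,0],[41,12],[48,5],[49,0]]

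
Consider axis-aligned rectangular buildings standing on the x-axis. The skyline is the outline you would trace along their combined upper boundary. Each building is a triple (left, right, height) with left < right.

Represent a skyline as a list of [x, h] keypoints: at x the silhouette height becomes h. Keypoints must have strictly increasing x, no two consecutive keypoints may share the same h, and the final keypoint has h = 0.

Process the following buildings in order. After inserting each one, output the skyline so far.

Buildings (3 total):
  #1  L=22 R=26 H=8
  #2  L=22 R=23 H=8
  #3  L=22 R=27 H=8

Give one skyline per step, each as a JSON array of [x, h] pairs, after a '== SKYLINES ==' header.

== SKYLINES ==
[[22,8],[26,0]]
[[22,8],[26,0]]
[[22,8],[27,0]]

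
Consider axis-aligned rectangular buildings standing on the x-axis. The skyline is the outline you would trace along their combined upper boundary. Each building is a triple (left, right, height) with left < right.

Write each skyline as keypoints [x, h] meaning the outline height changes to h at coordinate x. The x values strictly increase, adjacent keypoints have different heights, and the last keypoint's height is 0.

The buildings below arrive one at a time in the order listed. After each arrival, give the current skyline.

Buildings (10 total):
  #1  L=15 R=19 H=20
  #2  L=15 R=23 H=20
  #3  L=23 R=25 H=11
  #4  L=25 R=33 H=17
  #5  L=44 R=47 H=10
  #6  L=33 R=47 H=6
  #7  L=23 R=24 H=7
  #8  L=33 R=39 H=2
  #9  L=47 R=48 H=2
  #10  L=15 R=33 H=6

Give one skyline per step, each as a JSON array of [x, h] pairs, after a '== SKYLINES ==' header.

== SKYLINES ==
[[15,20],[19,0]]
[[15,20],[23,0]]
[[15,20],[23,11],[25,0]]
[[15,20],[23,11],[25,17],[33,0]]
[[15,20],[23,11],[25,17],[33,0],[44,10],[47,0]]
[[15,20],[23,11],[25,17],[33,6],[44,10],[47,0]]
[[15,20],[23,11],[25,17],[33,6],[44,10],[47,0]]
[[15,20],[23,11],[25,17],[33,6],[44,10],[47,0]]
[[15,20],[23,11],[25,17],[33,6],[44,10],[47,2],[48,0]]
[[15,20],[23,11],[25,17],[33,6],[44,10],[47,2],[48,0]]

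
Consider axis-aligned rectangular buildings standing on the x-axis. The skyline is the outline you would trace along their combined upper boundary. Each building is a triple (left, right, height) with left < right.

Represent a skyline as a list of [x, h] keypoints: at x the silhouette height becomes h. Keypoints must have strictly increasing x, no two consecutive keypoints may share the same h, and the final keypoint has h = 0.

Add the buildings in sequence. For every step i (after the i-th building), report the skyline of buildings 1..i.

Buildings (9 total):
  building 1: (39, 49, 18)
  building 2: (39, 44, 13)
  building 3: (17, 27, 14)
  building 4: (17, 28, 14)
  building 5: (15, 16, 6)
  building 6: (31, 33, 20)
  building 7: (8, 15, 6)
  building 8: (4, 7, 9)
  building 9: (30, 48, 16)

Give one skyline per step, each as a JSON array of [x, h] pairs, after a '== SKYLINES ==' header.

== SKYLINES ==
[[39,18],[49,0]]
[[39,18],[49,0]]
[[17,14],[27,0],[39,18],[49,0]]
[[17,14],[28,0],[39,18],[49,0]]
[[15,6],[16,0],[17,14],[28,0],[39,18],[49,0]]
[[15,6],[16,0],[17,14],[28,0],[31,20],[33,0],[39,18],[49,0]]
[[8,6],[16,0],[17,14],[28,0],[31,20],[33,0],[39,18],[49,0]]
[[4,9],[7,0],[8,6],[16,0],[17,14],[28,0],[31,20],[33,0],[39,18],[49,0]]
[[4,9],[7,0],[8,6],[16,0],[17,14],[28,0],[30,16],[31,20],[33,16],[39,18],[49,0]]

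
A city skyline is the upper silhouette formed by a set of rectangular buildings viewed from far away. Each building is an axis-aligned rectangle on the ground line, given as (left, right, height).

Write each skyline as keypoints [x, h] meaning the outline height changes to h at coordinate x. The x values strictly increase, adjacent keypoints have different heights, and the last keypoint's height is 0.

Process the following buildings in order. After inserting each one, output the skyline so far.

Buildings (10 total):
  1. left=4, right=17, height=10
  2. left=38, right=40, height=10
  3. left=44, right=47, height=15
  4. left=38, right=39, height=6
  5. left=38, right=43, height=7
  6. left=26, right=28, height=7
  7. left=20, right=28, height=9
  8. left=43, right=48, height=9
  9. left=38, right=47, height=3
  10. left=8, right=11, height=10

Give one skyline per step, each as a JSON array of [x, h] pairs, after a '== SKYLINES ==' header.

== SKYLINES ==
[[4,10],[17,0]]
[[4,10],[17,0],[38,10],[40,0]]
[[4,10],[17,0],[38,10],[40,0],[44,15],[47,0]]
[[4,10],[17,0],[38,10],[40,0],[44,15],[47,0]]
[[4,10],[17,0],[38,10],[40,7],[43,0],[44,15],[47,0]]
[[4,10],[17,0],[26,7],[28,0],[38,10],[40,7],[43,0],[44,15],[47,0]]
[[4,10],[17,0],[20,9],[28,0],[38,10],[40,7],[43,0],[44,15],[47,0]]
[[4,10],[17,0],[20,9],[28,0],[38,10],[40,7],[43,9],[44,15],[47,9],[48,0]]
[[4,10],[17,0],[20,9],[28,0],[38,10],[40,7],[43,9],[44,15],[47,9],[48,0]]
[[4,10],[17,0],[20,9],[28,0],[38,10],[40,7],[43,9],[44,15],[47,9],[48,0]]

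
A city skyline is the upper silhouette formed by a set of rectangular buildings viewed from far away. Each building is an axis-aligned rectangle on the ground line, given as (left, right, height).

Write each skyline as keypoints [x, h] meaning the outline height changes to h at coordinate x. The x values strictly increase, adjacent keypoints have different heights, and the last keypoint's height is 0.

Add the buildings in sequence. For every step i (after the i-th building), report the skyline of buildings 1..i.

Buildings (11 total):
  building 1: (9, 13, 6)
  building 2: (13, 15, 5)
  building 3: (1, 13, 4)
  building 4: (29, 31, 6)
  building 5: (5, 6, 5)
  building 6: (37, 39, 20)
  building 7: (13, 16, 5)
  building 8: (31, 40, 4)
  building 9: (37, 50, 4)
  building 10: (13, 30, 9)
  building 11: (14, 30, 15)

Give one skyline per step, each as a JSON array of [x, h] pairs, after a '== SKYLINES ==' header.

== SKYLINES ==
[[9,6],[13,0]]
[[9,6],[13,5],[15,0]]
[[1,4],[9,6],[13,5],[15,0]]
[[1,4],[9,6],[13,5],[15,0],[29,6],[31,0]]
[[1,4],[5,5],[6,4],[9,6],[13,5],[15,0],[29,6],[31,0]]
[[1,4],[5,5],[6,4],[9,6],[13,5],[15,0],[29,6],[31,0],[37,20],[39,0]]
[[1,4],[5,5],[6,4],[9,6],[13,5],[16,0],[29,6],[31,0],[37,20],[39,0]]
[[1,4],[5,5],[6,4],[9,6],[13,5],[16,0],[29,6],[31,4],[37,20],[39,4],[40,0]]
[[1,4],[5,5],[6,4],[9,6],[13,5],[16,0],[29,6],[31,4],[37,20],[39,4],[50,0]]
[[1,4],[5,5],[6,4],[9,6],[13,9],[30,6],[31,4],[37,20],[39,4],[50,0]]
[[1,4],[5,5],[6,4],[9,6],[13,9],[14,15],[30,6],[31,4],[37,20],[39,4],[50,0]]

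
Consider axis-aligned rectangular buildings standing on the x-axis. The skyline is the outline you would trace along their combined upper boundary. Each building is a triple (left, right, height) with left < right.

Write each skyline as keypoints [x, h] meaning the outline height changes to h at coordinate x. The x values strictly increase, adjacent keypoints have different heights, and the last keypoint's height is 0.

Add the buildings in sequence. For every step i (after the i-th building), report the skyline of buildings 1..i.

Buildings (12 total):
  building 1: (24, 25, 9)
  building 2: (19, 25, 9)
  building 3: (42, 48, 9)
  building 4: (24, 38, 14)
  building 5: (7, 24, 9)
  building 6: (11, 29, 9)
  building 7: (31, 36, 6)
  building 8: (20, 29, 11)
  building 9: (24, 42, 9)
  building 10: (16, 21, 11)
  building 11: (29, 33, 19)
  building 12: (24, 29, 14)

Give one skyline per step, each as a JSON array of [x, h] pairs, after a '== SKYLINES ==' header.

== SKYLINES ==
[[24,9],[25,0]]
[[19,9],[25,0]]
[[19,9],[25,0],[42,9],[48,0]]
[[19,9],[24,14],[38,0],[42,9],[48,0]]
[[7,9],[24,14],[38,0],[42,9],[48,0]]
[[7,9],[24,14],[38,0],[42,9],[48,0]]
[[7,9],[24,14],[38,0],[42,9],[48,0]]
[[7,9],[20,11],[24,14],[38,0],[42,9],[48,0]]
[[7,9],[20,11],[24,14],[38,9],[48,0]]
[[7,9],[16,11],[24,14],[38,9],[48,0]]
[[7,9],[16,11],[24,14],[29,19],[33,14],[38,9],[48,0]]
[[7,9],[16,11],[24,14],[29,19],[33,14],[38,9],[48,0]]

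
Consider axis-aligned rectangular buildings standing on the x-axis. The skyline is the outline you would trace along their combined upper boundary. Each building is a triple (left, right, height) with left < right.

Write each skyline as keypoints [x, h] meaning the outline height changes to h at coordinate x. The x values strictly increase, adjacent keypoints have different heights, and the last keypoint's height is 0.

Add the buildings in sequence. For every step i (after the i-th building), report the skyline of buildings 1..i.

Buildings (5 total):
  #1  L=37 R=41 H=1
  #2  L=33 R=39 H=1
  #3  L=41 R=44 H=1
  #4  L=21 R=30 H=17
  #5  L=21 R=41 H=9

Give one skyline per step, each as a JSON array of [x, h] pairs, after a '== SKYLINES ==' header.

== SKYLINES ==
[[37,1],[41,0]]
[[33,1],[41,0]]
[[33,1],[44,0]]
[[21,17],[30,0],[33,1],[44,0]]
[[21,17],[30,9],[41,1],[44,0]]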